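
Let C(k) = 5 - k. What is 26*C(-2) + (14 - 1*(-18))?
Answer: 214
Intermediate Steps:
26*C(-2) + (14 - 1*(-18)) = 26*(5 - 1*(-2)) + (14 - 1*(-18)) = 26*(5 + 2) + (14 + 18) = 26*7 + 32 = 182 + 32 = 214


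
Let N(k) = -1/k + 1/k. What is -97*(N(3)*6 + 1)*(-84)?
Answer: 8148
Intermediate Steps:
N(k) = 0 (N(k) = -1/k + 1/k = 0)
-97*(N(3)*6 + 1)*(-84) = -97*(0*6 + 1)*(-84) = -97*(0 + 1)*(-84) = -97*1*(-84) = -97*(-84) = 8148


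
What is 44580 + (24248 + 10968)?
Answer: 79796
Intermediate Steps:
44580 + (24248 + 10968) = 44580 + 35216 = 79796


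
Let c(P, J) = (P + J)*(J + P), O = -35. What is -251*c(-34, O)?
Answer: -1195011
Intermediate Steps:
c(P, J) = (J + P)² (c(P, J) = (J + P)*(J + P) = (J + P)²)
-251*c(-34, O) = -251*(-35 - 34)² = -251*(-69)² = -251*4761 = -1195011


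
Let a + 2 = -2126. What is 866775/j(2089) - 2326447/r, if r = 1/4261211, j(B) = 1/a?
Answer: -9915326044517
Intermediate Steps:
a = -2128 (a = -2 - 2126 = -2128)
j(B) = -1/2128 (j(B) = 1/(-2128) = -1/2128)
r = 1/4261211 ≈ 2.3468e-7
866775/j(2089) - 2326447/r = 866775/(-1/2128) - 2326447/1/4261211 = 866775*(-2128) - 2326447*4261211 = -1844497200 - 9913481547317 = -9915326044517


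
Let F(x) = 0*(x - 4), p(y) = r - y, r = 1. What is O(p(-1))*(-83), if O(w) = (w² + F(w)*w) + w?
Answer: -498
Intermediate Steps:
p(y) = 1 - y
F(x) = 0 (F(x) = 0*(-4 + x) = 0)
O(w) = w + w² (O(w) = (w² + 0*w) + w = (w² + 0) + w = w² + w = w + w²)
O(p(-1))*(-83) = ((1 - 1*(-1))*(1 + (1 - 1*(-1))))*(-83) = ((1 + 1)*(1 + (1 + 1)))*(-83) = (2*(1 + 2))*(-83) = (2*3)*(-83) = 6*(-83) = -498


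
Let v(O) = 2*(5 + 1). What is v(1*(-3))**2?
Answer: 144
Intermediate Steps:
v(O) = 12 (v(O) = 2*6 = 12)
v(1*(-3))**2 = 12**2 = 144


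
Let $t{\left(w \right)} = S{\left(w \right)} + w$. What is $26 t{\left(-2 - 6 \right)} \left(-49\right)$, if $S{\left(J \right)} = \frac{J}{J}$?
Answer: $8918$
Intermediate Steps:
$S{\left(J \right)} = 1$
$t{\left(w \right)} = 1 + w$
$26 t{\left(-2 - 6 \right)} \left(-49\right) = 26 \left(1 - 8\right) \left(-49\right) = 26 \left(-7\right) \left(-49\right) = \left(-182\right) \left(-49\right) = 8918$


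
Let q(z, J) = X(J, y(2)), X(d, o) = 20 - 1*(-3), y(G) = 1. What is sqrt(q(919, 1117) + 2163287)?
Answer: sqrt(2163310) ≈ 1470.8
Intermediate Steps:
X(d, o) = 23 (X(d, o) = 20 + 3 = 23)
q(z, J) = 23
sqrt(q(919, 1117) + 2163287) = sqrt(23 + 2163287) = sqrt(2163310)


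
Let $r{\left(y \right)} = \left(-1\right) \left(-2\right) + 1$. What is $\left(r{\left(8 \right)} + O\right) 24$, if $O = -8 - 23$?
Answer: $-672$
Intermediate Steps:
$r{\left(y \right)} = 3$ ($r{\left(y \right)} = 2 + 1 = 3$)
$O = -31$
$\left(r{\left(8 \right)} + O\right) 24 = \left(3 - 31\right) 24 = \left(-28\right) 24 = -672$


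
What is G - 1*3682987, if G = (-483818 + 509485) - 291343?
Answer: -3948663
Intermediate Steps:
G = -265676 (G = 25667 - 291343 = -265676)
G - 1*3682987 = -265676 - 1*3682987 = -265676 - 3682987 = -3948663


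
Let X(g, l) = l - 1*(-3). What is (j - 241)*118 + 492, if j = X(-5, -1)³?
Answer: -27002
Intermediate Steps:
X(g, l) = 3 + l (X(g, l) = l + 3 = 3 + l)
j = 8 (j = (3 - 1)³ = 2³ = 8)
(j - 241)*118 + 492 = (8 - 241)*118 + 492 = -233*118 + 492 = -27494 + 492 = -27002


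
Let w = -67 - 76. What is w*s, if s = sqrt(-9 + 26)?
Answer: -143*sqrt(17) ≈ -589.60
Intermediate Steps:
w = -143
s = sqrt(17) ≈ 4.1231
w*s = -143*sqrt(17)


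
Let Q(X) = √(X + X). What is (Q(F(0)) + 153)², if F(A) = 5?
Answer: (153 + √10)² ≈ 24387.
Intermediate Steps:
Q(X) = √2*√X (Q(X) = √(2*X) = √2*√X)
(Q(F(0)) + 153)² = (√2*√5 + 153)² = (√10 + 153)² = (153 + √10)²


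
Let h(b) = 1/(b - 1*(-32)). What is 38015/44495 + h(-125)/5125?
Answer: 3623770976/4241485875 ≈ 0.85436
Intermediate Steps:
h(b) = 1/(32 + b) (h(b) = 1/(b + 32) = 1/(32 + b))
38015/44495 + h(-125)/5125 = 38015/44495 + 1/((32 - 125)*5125) = 38015*(1/44495) + (1/5125)/(-93) = 7603/8899 - 1/93*1/5125 = 7603/8899 - 1/476625 = 3623770976/4241485875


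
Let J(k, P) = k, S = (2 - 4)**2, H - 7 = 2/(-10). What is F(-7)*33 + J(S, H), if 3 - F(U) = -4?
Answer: 235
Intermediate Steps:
F(U) = 7 (F(U) = 3 - 1*(-4) = 3 + 4 = 7)
H = 34/5 (H = 7 + 2/(-10) = 7 + 2*(-1/10) = 7 - 1/5 = 34/5 ≈ 6.8000)
S = 4 (S = (-2)**2 = 4)
F(-7)*33 + J(S, H) = 7*33 + 4 = 231 + 4 = 235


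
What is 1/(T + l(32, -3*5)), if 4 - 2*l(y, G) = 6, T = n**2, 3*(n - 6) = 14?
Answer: 9/1015 ≈ 0.0088670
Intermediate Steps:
n = 32/3 (n = 6 + (1/3)*14 = 6 + 14/3 = 32/3 ≈ 10.667)
T = 1024/9 (T = (32/3)**2 = 1024/9 ≈ 113.78)
l(y, G) = -1 (l(y, G) = 2 - 1/2*6 = 2 - 3 = -1)
1/(T + l(32, -3*5)) = 1/(1024/9 - 1) = 1/(1015/9) = 9/1015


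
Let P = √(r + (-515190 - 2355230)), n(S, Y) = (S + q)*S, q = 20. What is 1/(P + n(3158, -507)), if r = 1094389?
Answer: 10036124/100723786719407 - I*√1776031/100723786719407 ≈ 9.964e-8 - 1.3231e-11*I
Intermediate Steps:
n(S, Y) = S*(20 + S) (n(S, Y) = (S + 20)*S = (20 + S)*S = S*(20 + S))
P = I*√1776031 (P = √(1094389 + (-515190 - 2355230)) = √(1094389 - 2870420) = √(-1776031) = I*√1776031 ≈ 1332.7*I)
1/(P + n(3158, -507)) = 1/(I*√1776031 + 3158*(20 + 3158)) = 1/(I*√1776031 + 3158*3178) = 1/(I*√1776031 + 10036124) = 1/(10036124 + I*√1776031)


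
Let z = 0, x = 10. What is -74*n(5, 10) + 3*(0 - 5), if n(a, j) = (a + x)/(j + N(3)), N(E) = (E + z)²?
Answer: -1395/19 ≈ -73.421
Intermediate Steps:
N(E) = E² (N(E) = (E + 0)² = E²)
n(a, j) = (10 + a)/(9 + j) (n(a, j) = (a + 10)/(j + 3²) = (10 + a)/(j + 9) = (10 + a)/(9 + j))
-74*n(5, 10) + 3*(0 - 5) = -74*(10 + 5)/(9 + 10) + 3*(0 - 5) = -74*15/19 + 3*(-5) = -74*15/19 - 15 = -1110/19 - 15 = -1395/19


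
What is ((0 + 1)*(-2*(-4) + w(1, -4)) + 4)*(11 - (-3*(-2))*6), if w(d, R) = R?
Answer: -200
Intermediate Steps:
((0 + 1)*(-2*(-4) + w(1, -4)) + 4)*(11 - (-3*(-2))*6) = ((0 + 1)*(-2*(-4) - 4) + 4)*(11 - (-3*(-2))*6) = (1*(8 - 4) + 4)*(11 - 6*6) = (1*4 + 4)*(11 - 1*36) = (4 + 4)*(11 - 36) = 8*(-25) = -200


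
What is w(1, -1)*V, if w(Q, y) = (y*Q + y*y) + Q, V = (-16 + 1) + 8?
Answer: -7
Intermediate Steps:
V = -7 (V = -15 + 8 = -7)
w(Q, y) = Q + y² + Q*y (w(Q, y) = (Q*y + y²) + Q = (y² + Q*y) + Q = Q + y² + Q*y)
w(1, -1)*V = (1 + (-1)² + 1*(-1))*(-7) = (1 + 1 - 1)*(-7) = 1*(-7) = -7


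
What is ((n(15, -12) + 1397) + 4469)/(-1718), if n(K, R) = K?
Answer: -5881/1718 ≈ -3.4232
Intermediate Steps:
((n(15, -12) + 1397) + 4469)/(-1718) = ((15 + 1397) + 4469)/(-1718) = (1412 + 4469)*(-1/1718) = 5881*(-1/1718) = -5881/1718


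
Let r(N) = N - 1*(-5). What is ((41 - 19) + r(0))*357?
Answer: 9639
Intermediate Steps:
r(N) = 5 + N (r(N) = N + 5 = 5 + N)
((41 - 19) + r(0))*357 = ((41 - 19) + (5 + 0))*357 = (22 + 5)*357 = 27*357 = 9639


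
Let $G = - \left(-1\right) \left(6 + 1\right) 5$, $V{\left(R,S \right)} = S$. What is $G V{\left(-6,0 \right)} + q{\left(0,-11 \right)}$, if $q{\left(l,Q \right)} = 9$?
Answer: $9$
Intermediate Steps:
$G = 35$ ($G = - \left(-1\right) 7 \cdot 5 = \left(-1\right) \left(-7\right) 5 = 7 \cdot 5 = 35$)
$G V{\left(-6,0 \right)} + q{\left(0,-11 \right)} = 35 \cdot 0 + 9 = 0 + 9 = 9$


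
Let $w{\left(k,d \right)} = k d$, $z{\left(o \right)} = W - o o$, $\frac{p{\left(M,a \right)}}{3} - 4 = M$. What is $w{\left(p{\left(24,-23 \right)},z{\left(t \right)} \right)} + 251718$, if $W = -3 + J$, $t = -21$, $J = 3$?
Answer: $214674$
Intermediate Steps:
$p{\left(M,a \right)} = 12 + 3 M$
$W = 0$ ($W = -3 + 3 = 0$)
$z{\left(o \right)} = - o^{2}$ ($z{\left(o \right)} = 0 - o o = 0 - o^{2} = - o^{2}$)
$w{\left(k,d \right)} = d k$
$w{\left(p{\left(24,-23 \right)},z{\left(t \right)} \right)} + 251718 = - \left(-21\right)^{2} \left(12 + 3 \cdot 24\right) + 251718 = \left(-1\right) 441 \left(12 + 72\right) + 251718 = \left(-441\right) 84 + 251718 = -37044 + 251718 = 214674$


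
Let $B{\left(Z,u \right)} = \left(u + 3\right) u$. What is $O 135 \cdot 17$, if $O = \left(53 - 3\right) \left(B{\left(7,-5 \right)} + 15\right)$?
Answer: $2868750$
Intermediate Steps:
$B{\left(Z,u \right)} = u \left(3 + u\right)$ ($B{\left(Z,u \right)} = \left(3 + u\right) u = u \left(3 + u\right)$)
$O = 1250$ ($O = \left(53 - 3\right) \left(- 5 \left(3 - 5\right) + 15\right) = 50 \left(\left(-5\right) \left(-2\right) + 15\right) = 50 \left(10 + 15\right) = 50 \cdot 25 = 1250$)
$O 135 \cdot 17 = 1250 \cdot 135 \cdot 17 = 168750 \cdot 17 = 2868750$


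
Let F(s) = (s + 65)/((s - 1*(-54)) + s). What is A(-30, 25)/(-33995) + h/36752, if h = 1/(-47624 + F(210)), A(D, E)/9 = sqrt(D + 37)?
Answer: -237/414810654376 - 9*sqrt(7)/33995 ≈ -0.00070045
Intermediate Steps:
A(D, E) = 9*sqrt(37 + D) (A(D, E) = 9*sqrt(D + 37) = 9*sqrt(37 + D))
F(s) = (65 + s)/(54 + 2*s) (F(s) = (65 + s)/((s + 54) + s) = (65 + s)/((54 + s) + s) = (65 + s)/(54 + 2*s))
h = -474/22573501 (h = 1/(-47624 + (65 + 210)/(2*(27 + 210))) = 1/(-47624 + (1/2)*275/237) = 1/(-47624 + (1/2)*(1/237)*275) = 1/(-47624 + 275/474) = 1/(-22573501/474) = -474/22573501 ≈ -2.0998e-5)
A(-30, 25)/(-33995) + h/36752 = (9*sqrt(37 - 30))/(-33995) - 474/22573501/36752 = (9*sqrt(7))*(-1/33995) - 474/22573501*1/36752 = -9*sqrt(7)/33995 - 237/414810654376 = -237/414810654376 - 9*sqrt(7)/33995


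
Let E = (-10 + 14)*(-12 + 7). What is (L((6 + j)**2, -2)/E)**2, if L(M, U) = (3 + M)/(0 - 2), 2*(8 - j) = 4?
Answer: 21609/1600 ≈ 13.506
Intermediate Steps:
j = 6 (j = 8 - 1/2*4 = 8 - 2 = 6)
L(M, U) = -3/2 - M/2 (L(M, U) = (3 + M)/(-2) = (3 + M)*(-1/2) = -3/2 - M/2)
E = -20 (E = 4*(-5) = -20)
(L((6 + j)**2, -2)/E)**2 = ((-3/2 - (6 + 6)**2/2)/(-20))**2 = ((-3/2 - 1/2*12**2)*(-1/20))**2 = ((-3/2 - 1/2*144)*(-1/20))**2 = ((-3/2 - 72)*(-1/20))**2 = (-147/2*(-1/20))**2 = (147/40)**2 = 21609/1600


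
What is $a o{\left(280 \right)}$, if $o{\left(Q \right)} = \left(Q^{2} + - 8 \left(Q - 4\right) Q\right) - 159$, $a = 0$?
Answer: $0$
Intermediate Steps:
$o{\left(Q \right)} = -159 + Q^{2} + Q \left(32 - 8 Q\right)$ ($o{\left(Q \right)} = \left(Q^{2} + - 8 \left(-4 + Q\right) Q\right) - 159 = \left(Q^{2} + \left(32 - 8 Q\right) Q\right) - 159 = \left(Q^{2} + Q \left(32 - 8 Q\right)\right) - 159 = -159 + Q^{2} + Q \left(32 - 8 Q\right)$)
$a o{\left(280 \right)} = 0 \left(-159 - 7 \cdot 280^{2} + 32 \cdot 280\right) = 0 \left(-159 - 548800 + 8960\right) = 0 \left(-539999\right) = 0$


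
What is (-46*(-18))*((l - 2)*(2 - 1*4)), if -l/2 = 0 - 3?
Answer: -6624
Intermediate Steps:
l = 6 (l = -2*(0 - 3) = -2*(-3) = 6)
(-46*(-18))*((l - 2)*(2 - 1*4)) = (-46*(-18))*((6 - 2)*(2 - 1*4)) = 828*(4*(2 - 4)) = 828*(4*(-2)) = 828*(-8) = -6624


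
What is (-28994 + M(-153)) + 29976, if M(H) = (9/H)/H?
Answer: 2554183/2601 ≈ 982.00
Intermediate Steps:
M(H) = 9/H²
(-28994 + M(-153)) + 29976 = (-28994 + 9/(-153)²) + 29976 = (-28994 + 9*(1/23409)) + 29976 = (-28994 + 1/2601) + 29976 = -75413393/2601 + 29976 = 2554183/2601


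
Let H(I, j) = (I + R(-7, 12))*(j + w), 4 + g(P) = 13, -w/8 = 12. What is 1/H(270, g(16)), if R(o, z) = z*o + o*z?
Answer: -1/8874 ≈ -0.00011269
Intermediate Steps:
w = -96 (w = -8*12 = -96)
R(o, z) = 2*o*z (R(o, z) = o*z + o*z = 2*o*z)
g(P) = 9 (g(P) = -4 + 13 = 9)
H(I, j) = (-168 + I)*(-96 + j) (H(I, j) = (I + 2*(-7)*12)*(j - 96) = (I - 168)*(-96 + j) = (-168 + I)*(-96 + j))
1/H(270, g(16)) = 1/(16128 - 168*9 - 96*270 + 270*9) = 1/(16128 - 1512 - 25920 + 2430) = 1/(-8874) = -1/8874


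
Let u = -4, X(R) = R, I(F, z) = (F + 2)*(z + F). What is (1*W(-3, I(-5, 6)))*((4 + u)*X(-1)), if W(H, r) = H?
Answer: 0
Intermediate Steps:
I(F, z) = (2 + F)*(F + z)
(1*W(-3, I(-5, 6)))*((4 + u)*X(-1)) = (1*(-3))*((4 - 4)*(-1)) = -0*(-1) = -3*0 = 0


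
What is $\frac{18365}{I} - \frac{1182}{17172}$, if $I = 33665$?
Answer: $\frac{9185725}{19269846} \approx 0.47669$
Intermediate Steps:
$\frac{18365}{I} - \frac{1182}{17172} = \frac{18365}{33665} - \frac{1182}{17172} = 18365 \cdot \frac{1}{33665} - \frac{197}{2862} = \frac{3673}{6733} - \frac{197}{2862} = \frac{9185725}{19269846}$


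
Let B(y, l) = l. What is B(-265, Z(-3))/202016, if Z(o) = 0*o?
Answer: 0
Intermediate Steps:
Z(o) = 0
B(-265, Z(-3))/202016 = 0/202016 = 0*(1/202016) = 0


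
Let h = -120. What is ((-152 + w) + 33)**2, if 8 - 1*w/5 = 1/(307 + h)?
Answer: 218389284/34969 ≈ 6245.2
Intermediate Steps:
w = 7475/187 (w = 40 - 5/(307 - 120) = 40 - 5/187 = 7475/187 ≈ 39.973)
((-152 + w) + 33)**2 = ((-152 + 7475/187) + 33)**2 = (-20949/187 + 33)**2 = (-14778/187)**2 = 218389284/34969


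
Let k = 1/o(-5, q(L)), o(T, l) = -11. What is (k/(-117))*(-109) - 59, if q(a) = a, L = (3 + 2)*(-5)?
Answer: -76042/1287 ≈ -59.085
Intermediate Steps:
L = -25 (L = 5*(-5) = -25)
k = -1/11 (k = 1/(-11) = -1/11 ≈ -0.090909)
(k/(-117))*(-109) - 59 = -1/11/(-117)*(-109) - 59 = -1/11*(-1/117)*(-109) - 59 = (1/1287)*(-109) - 59 = -109/1287 - 59 = -76042/1287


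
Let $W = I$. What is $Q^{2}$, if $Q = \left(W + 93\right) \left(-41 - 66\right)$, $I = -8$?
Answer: $82719025$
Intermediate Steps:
$W = -8$
$Q = -9095$ ($Q = \left(-8 + 93\right) \left(-41 - 66\right) = 85 \left(-107\right) = -9095$)
$Q^{2} = \left(-9095\right)^{2} = 82719025$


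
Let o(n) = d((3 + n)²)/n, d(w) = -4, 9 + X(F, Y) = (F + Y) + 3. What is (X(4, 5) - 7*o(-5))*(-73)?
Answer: 949/5 ≈ 189.80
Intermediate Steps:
X(F, Y) = -6 + F + Y (X(F, Y) = -9 + ((F + Y) + 3) = -9 + (3 + F + Y) = -6 + F + Y)
o(n) = -4/n
(X(4, 5) - 7*o(-5))*(-73) = ((-6 + 4 + 5) - (-28)/(-5))*(-73) = (3 - (-28)*(-1)/5)*(-73) = (3 - 7*⅘)*(-73) = (3 - 28/5)*(-73) = -13/5*(-73) = 949/5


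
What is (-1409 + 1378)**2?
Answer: 961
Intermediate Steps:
(-1409 + 1378)**2 = (-31)**2 = 961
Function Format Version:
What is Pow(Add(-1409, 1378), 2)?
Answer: 961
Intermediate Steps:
Pow(Add(-1409, 1378), 2) = Pow(-31, 2) = 961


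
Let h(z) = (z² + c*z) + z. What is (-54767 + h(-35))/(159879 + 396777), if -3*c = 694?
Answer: -136441/1669968 ≈ -0.081703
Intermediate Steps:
c = -694/3 (c = -⅓*694 = -694/3 ≈ -231.33)
h(z) = z² - 691*z/3 (h(z) = (z² - 694*z/3) + z = z² - 691*z/3)
(-54767 + h(-35))/(159879 + 396777) = (-54767 + (⅓)*(-35)*(-691 + 3*(-35)))/(159879 + 396777) = (-54767 + (⅓)*(-35)*(-691 - 105))/556656 = (-54767 + (⅓)*(-35)*(-796))*(1/556656) = (-54767 + 27860/3)*(1/556656) = -136441/3*1/556656 = -136441/1669968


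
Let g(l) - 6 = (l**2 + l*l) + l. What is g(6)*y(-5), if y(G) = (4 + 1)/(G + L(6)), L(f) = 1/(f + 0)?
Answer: -2520/29 ≈ -86.896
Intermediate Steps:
g(l) = 6 + l + 2*l**2 (g(l) = 6 + ((l**2 + l*l) + l) = 6 + ((l**2 + l**2) + l) = 6 + (2*l**2 + l) = 6 + (l + 2*l**2) = 6 + l + 2*l**2)
L(f) = 1/f
y(G) = 5/(1/6 + G) (y(G) = (4 + 1)/(G + 1/6) = 5/(G + 1/6) = 5/(1/6 + G))
g(6)*y(-5) = (6 + 6 + 2*6**2)*(30/(1 + 6*(-5))) = (6 + 6 + 2*36)*(30/(1 - 30)) = (6 + 6 + 72)*(30/(-29)) = 84*(30*(-1/29)) = 84*(-30/29) = -2520/29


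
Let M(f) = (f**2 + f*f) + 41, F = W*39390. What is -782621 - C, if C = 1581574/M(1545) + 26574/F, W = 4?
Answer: -98115402368721139/125367629660 ≈ -7.8262e+5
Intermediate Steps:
F = 157560 (F = 4*39390 = 157560)
M(f) = 41 + 2*f**2 (M(f) = (f**2 + f**2) + 41 = 2*f**2 + 41 = 41 + 2*f**2)
C = 62676582279/125367629660 (C = 1581574/(41 + 2*1545**2) + 26574/157560 = 1581574/(41 + 2*2387025) + 26574*(1/157560) = 1581574/(41 + 4774050) + 4429/26260 = 1581574/4774091 + 4429/26260 = 62676582279/125367629660 ≈ 0.49994)
-782621 - C = -782621 - 1*62676582279/125367629660 = -782621 - 62676582279/125367629660 = -98115402368721139/125367629660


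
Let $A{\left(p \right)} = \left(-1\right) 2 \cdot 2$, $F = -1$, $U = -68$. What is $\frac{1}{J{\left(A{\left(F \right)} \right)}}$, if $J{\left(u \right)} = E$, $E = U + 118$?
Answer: $\frac{1}{50} \approx 0.02$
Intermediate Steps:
$A{\left(p \right)} = -4$ ($A{\left(p \right)} = \left(-2\right) 2 = -4$)
$E = 50$ ($E = -68 + 118 = 50$)
$J{\left(u \right)} = 50$
$\frac{1}{J{\left(A{\left(F \right)} \right)}} = \frac{1}{50}$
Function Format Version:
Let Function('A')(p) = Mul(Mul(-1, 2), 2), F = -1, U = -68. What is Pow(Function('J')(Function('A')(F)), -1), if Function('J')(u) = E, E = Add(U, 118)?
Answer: Rational(1, 50) ≈ 0.020000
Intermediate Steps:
Function('A')(p) = -4 (Function('A')(p) = Mul(-2, 2) = -4)
E = 50 (E = Add(-68, 118) = 50)
Function('J')(u) = 50
Pow(Function('J')(Function('A')(F)), -1) = Pow(50, -1) = Rational(1, 50)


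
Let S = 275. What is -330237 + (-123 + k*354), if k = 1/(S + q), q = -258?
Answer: -5615766/17 ≈ -3.3034e+5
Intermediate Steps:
k = 1/17 (k = 1/(275 - 258) = 1/17 ≈ 0.058824)
-330237 + (-123 + k*354) = -330237 + (-123 + (1/17)*354) = -330237 + (-123 + 354/17) = -330237 - 1737/17 = -5615766/17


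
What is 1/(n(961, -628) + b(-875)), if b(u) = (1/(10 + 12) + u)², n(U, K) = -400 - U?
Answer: 484/369865277 ≈ 1.3086e-6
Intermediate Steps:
b(u) = (1/22 + u)²
1/(n(961, -628) + b(-875)) = 1/((-400 - 1*961) + (1 + 22*(-875))²/484) = 1/((-400 - 961) + (1 - 19250)²/484) = 1/(-1361 + (1/484)*(-19249)²) = 1/(-1361 + (1/484)*370524001) = 1/(-1361 + 370524001/484) = 1/(369865277/484) = 484/369865277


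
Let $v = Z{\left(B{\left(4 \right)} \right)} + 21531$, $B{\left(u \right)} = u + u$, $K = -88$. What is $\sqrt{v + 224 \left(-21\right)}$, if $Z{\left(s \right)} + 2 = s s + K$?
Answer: $\sqrt{16801} \approx 129.62$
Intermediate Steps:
$B{\left(u \right)} = 2 u$
$Z{\left(s \right)} = -90 + s^{2}$ ($Z{\left(s \right)} = -2 + \left(s s - 88\right) = -2 + \left(s^{2} - 88\right) = -2 + \left(-88 + s^{2}\right) = -90 + s^{2}$)
$v = 21505$ ($v = \left(-90 + \left(2 \cdot 4\right)^{2}\right) + 21531 = \left(-90 + 8^{2}\right) + 21531 = \left(-90 + 64\right) + 21531 = -26 + 21531 = 21505$)
$\sqrt{v + 224 \left(-21\right)} = \sqrt{21505 + 224 \left(-21\right)} = \sqrt{21505 - 4704} = \sqrt{16801}$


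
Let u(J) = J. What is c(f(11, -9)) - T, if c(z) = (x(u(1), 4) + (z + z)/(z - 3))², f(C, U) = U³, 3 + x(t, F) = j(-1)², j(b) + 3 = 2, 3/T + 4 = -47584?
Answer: 5765/44268737 ≈ 0.00013023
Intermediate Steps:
T = -3/47588 (T = 3/(-4 - 47584) = 3/(-47588) = 3*(-1/47588) = -3/47588 ≈ -6.3041e-5)
j(b) = -1 (j(b) = -3 + 2 = -1)
x(t, F) = -2 (x(t, F) = -3 + (-1)² = -3 + 1 = -2)
c(z) = (-2 + 2*z/(-3 + z))² (c(z) = (-2 + (z + z)/(z - 3))² = (-2 + (2*z)/(-3 + z))² = (-2 + 2*z/(-3 + z))²)
c(f(11, -9)) - T = 36/(-3 + (-9)³)² - 1*(-3/47588) = 36/(-3 - 729)² + 3/47588 = 36/(-732)² + 3/47588 = 36*(1/535824) + 3/47588 = 1/14884 + 3/47588 = 5765/44268737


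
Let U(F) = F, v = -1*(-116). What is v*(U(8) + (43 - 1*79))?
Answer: -3248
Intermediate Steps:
v = 116
v*(U(8) + (43 - 1*79)) = 116*(8 + (43 - 1*79)) = 116*(8 + (43 - 79)) = 116*(8 - 36) = 116*(-28) = -3248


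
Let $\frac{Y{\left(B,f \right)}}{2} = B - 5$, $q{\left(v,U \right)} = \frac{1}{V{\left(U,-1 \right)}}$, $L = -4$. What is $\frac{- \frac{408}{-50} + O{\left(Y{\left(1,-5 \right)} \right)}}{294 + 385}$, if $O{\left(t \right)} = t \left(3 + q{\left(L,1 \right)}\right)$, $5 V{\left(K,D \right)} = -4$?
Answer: $- \frac{146}{16975} \approx -0.0086009$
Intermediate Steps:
$V{\left(K,D \right)} = - \frac{4}{5}$ ($V{\left(K,D \right)} = \frac{1}{5} \left(-4\right) = - \frac{4}{5}$)
$q{\left(v,U \right)} = - \frac{5}{4}$ ($q{\left(v,U \right)} = \frac{1}{- \frac{4}{5}} = - \frac{5}{4}$)
$Y{\left(B,f \right)} = -10 + 2 B$ ($Y{\left(B,f \right)} = 2 \left(B - 5\right) = 2 \left(-5 + B\right) = -10 + 2 B$)
$O{\left(t \right)} = \frac{7 t}{4}$ ($O{\left(t \right)} = t \left(3 - \frac{5}{4}\right) = t \frac{7}{4} = \frac{7 t}{4}$)
$\frac{- \frac{408}{-50} + O{\left(Y{\left(1,-5 \right)} \right)}}{294 + 385} = \frac{- \frac{408}{-50} + \frac{7 \left(-10 + 2 \cdot 1\right)}{4}}{294 + 385} = \frac{\left(-408\right) \left(- \frac{1}{50}\right) + \frac{7 \left(-10 + 2\right)}{4}}{679} = \left(\frac{204}{25} + \frac{7}{4} \left(-8\right)\right) \frac{1}{679} = \left(\frac{204}{25} - 14\right) \frac{1}{679} = \left(- \frac{146}{25}\right) \frac{1}{679} = - \frac{146}{16975}$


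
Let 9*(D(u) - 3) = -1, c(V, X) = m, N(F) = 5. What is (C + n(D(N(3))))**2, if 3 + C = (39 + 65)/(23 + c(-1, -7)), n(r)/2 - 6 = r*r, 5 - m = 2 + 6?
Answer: 156525121/164025 ≈ 954.28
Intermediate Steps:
m = -3 (m = 5 - (2 + 6) = 5 - 1*8 = 5 - 8 = -3)
c(V, X) = -3
D(u) = 26/9 (D(u) = 3 + (1/9)*(-1) = 3 - 1/9 = 26/9)
n(r) = 12 + 2*r**2 (n(r) = 12 + 2*(r*r) = 12 + 2*r**2)
C = 11/5 (C = -3 + (39 + 65)/(23 - 3) = -3 + 104/20 = -3 + 104*(1/20) = -3 + 26/5 = 11/5 ≈ 2.2000)
(C + n(D(N(3))))**2 = (11/5 + (12 + 2*(26/9)**2))**2 = (11/5 + (12 + 2*(676/81)))**2 = (11/5 + (12 + 1352/81))**2 = (11/5 + 2324/81)**2 = (12511/405)**2 = 156525121/164025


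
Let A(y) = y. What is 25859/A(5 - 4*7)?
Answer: -25859/23 ≈ -1124.3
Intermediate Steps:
25859/A(5 - 4*7) = 25859/(5 - 4*7) = 25859/(5 - 28) = 25859/(-23) = 25859*(-1/23) = -25859/23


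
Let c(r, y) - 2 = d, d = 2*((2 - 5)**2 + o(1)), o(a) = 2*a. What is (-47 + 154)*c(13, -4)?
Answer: 2568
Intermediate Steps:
d = 22 (d = 2*((2 - 5)**2 + 2*1) = 2*((-3)**2 + 2) = 2*(9 + 2) = 2*11 = 22)
c(r, y) = 24 (c(r, y) = 2 + 22 = 24)
(-47 + 154)*c(13, -4) = (-47 + 154)*24 = 107*24 = 2568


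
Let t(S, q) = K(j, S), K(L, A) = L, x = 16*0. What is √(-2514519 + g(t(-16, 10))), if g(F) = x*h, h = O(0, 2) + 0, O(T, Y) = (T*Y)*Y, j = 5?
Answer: 3*I*√279391 ≈ 1585.7*I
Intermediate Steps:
x = 0
O(T, Y) = T*Y²
h = 0 (h = 0*2² + 0 = 0*4 + 0 = 0 + 0 = 0)
t(S, q) = 5
g(F) = 0 (g(F) = 0*0 = 0)
√(-2514519 + g(t(-16, 10))) = √(-2514519 + 0) = √(-2514519) = 3*I*√279391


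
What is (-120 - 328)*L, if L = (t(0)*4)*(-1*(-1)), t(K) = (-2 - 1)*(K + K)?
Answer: 0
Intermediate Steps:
t(K) = -6*K
L = 0 (L = (-6*0*4)*(-1*(-1)) = (0*4)*1 = 0*1 = 0)
(-120 - 328)*L = (-120 - 328)*0 = -448*0 = 0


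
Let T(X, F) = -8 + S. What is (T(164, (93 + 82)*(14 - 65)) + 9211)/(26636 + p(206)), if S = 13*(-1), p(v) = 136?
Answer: 4595/13386 ≈ 0.34327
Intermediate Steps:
S = -13
T(X, F) = -21 (T(X, F) = -8 - 13 = -21)
(T(164, (93 + 82)*(14 - 65)) + 9211)/(26636 + p(206)) = (-21 + 9211)/(26636 + 136) = 9190/26772 = 9190*(1/26772) = 4595/13386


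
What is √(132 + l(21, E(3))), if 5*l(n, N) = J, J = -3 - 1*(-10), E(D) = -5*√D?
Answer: √3335/5 ≈ 11.550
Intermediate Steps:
J = 7 (J = -3 + 10 = 7)
l(n, N) = 7/5 (l(n, N) = (⅕)*7 = 7/5)
√(132 + l(21, E(3))) = √(132 + 7/5) = √(667/5) = √3335/5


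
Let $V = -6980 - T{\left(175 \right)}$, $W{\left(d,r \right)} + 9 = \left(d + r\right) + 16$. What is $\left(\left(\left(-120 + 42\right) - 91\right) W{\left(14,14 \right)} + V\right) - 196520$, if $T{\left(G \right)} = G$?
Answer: $-209590$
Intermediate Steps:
$W{\left(d,r \right)} = 7 + d + r$ ($W{\left(d,r \right)} = -9 + \left(\left(d + r\right) + 16\right) = -9 + \left(16 + d + r\right) = 7 + d + r$)
$V = -7155$ ($V = -6980 - 175 = -7155$)
$\left(\left(\left(-120 + 42\right) - 91\right) W{\left(14,14 \right)} + V\right) - 196520 = \left(\left(\left(-120 + 42\right) - 91\right) \left(7 + 14 + 14\right) - 7155\right) - 196520 = \left(\left(-78 - 91\right) 35 - 7155\right) - 196520 = \left(\left(-169\right) 35 - 7155\right) - 196520 = \left(-5915 - 7155\right) - 196520 = -13070 - 196520 = -209590$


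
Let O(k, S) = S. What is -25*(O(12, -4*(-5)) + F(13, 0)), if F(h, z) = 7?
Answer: -675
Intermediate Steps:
-25*(O(12, -4*(-5)) + F(13, 0)) = -25*(-4*(-5) + 7) = -25*(20 + 7) = -25*27 = -675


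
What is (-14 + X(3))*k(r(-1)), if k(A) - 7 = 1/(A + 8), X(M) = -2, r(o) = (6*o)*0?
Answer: -114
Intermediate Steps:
r(o) = 0
k(A) = 7 + 1/(8 + A) (k(A) = 7 + 1/(A + 8) = 7 + 1/(8 + A))
(-14 + X(3))*k(r(-1)) = (-14 - 2)*((57 + 7*0)/(8 + 0)) = -16*(57 + 0)/8 = -2*57 = -16*57/8 = -114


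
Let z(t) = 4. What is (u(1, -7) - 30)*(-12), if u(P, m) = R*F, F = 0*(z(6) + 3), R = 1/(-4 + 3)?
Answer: 360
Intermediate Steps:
R = -1 (R = 1/(-1) = -1)
F = 0 (F = 0*(4 + 3) = 0*7 = 0)
u(P, m) = 0 (u(P, m) = -1*0 = 0)
(u(1, -7) - 30)*(-12) = (0 - 30)*(-12) = -30*(-12) = 360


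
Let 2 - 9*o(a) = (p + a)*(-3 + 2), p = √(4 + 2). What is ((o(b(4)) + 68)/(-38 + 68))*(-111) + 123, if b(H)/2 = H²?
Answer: -6416/45 - 37*√6/90 ≈ -143.58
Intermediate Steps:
p = √6 ≈ 2.4495
b(H) = 2*H²
o(a) = 2/9 + a/9 + √6/9 (o(a) = 2/9 - (√6 + a)*(-3 + 2)/9 = 2/9 - (a + √6)*(-1)/9 = 2/9 - (-a - √6)/9 = 2/9 + (a/9 + √6/9) = 2/9 + a/9 + √6/9)
((o(b(4)) + 68)/(-38 + 68))*(-111) + 123 = (((2/9 + (2*4²)/9 + √6/9) + 68)/(-38 + 68))*(-111) + 123 = (((2/9 + (2*16)/9 + √6/9) + 68)/30)*(-111) + 123 = (((2/9 + (⅑)*32 + √6/9) + 68)*(1/30))*(-111) + 123 = (((2/9 + 32/9 + √6/9) + 68)*(1/30))*(-111) + 123 = (((34/9 + √6/9) + 68)*(1/30))*(-111) + 123 = ((646/9 + √6/9)*(1/30))*(-111) + 123 = (323/135 + √6/270)*(-111) + 123 = (-11951/45 - 37*√6/90) + 123 = -6416/45 - 37*√6/90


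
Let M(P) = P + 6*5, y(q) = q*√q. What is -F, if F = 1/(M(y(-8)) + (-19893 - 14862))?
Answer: 34725/1205826137 - 16*I*√2/1205826137 ≈ 2.8798e-5 - 1.8765e-8*I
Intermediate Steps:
y(q) = q^(3/2)
M(P) = 30 + P (M(P) = P + 30 = 30 + P)
F = 1/(-34725 - 16*I*√2) (F = 1/((30 + (-8)^(3/2)) + (-19893 - 14862)) = 1/((30 - 16*I*√2) - 34755) = 1/(-34725 - 16*I*√2) ≈ -2.8798e-5 + 1.88e-8*I)
-F = -I/(-34725*I + 16*√2)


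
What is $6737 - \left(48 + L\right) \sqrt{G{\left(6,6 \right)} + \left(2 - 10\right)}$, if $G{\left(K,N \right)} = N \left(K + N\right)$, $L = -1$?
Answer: $6361$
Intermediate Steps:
$6737 - \left(48 + L\right) \sqrt{G{\left(6,6 \right)} + \left(2 - 10\right)} = 6737 - \left(48 - 1\right) \sqrt{6 \left(6 + 6\right) + \left(2 - 10\right)} = 6737 - 47 \sqrt{6 \cdot 12 + \left(2 - 10\right)} = 6737 - 47 \sqrt{72 - 8} = 6737 - 47 \sqrt{64} = 6737 - 47 \cdot 8 = 6737 - 376 = 6361$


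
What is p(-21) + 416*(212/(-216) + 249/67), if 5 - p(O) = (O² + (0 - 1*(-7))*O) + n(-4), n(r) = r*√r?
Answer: 1535359/1809 + 8*I ≈ 848.73 + 8.0*I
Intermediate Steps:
n(r) = r^(3/2)
p(O) = 5 - O² - 7*O + 8*I (p(O) = 5 - ((O² + (0 - 1*(-7))*O) + (-4)^(3/2)) = 5 - ((O² + (0 + 7)*O) - 8*I) = 5 - ((O² + 7*O) - 8*I) = 5 - (O² - 8*I + 7*O) = 5 + (-O² - 7*O + 8*I) = 5 - O² - 7*O + 8*I)
p(-21) + 416*(212/(-216) + 249/67) = (5 - 1*(-21)² - 7*(-21) + 8*I) + 416*(212/(-216) + 249/67) = (5 - 1*441 + 147 + 8*I) + 416*(212*(-1/216) + 249*(1/67)) = (5 - 441 + 147 + 8*I) + 416*(-53/54 + 249/67) = (-289 + 8*I) + 416*(9895/3618) = (-289 + 8*I) + 2058160/1809 = 1535359/1809 + 8*I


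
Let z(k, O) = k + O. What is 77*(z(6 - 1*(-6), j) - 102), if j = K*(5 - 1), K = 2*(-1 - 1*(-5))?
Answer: -4466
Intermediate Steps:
K = 8 (K = 2*(-1 + 5) = 2*4 = 8)
j = 32 (j = 8*(5 - 1) = 8*4 = 32)
z(k, O) = O + k
77*(z(6 - 1*(-6), j) - 102) = 77*((32 + (6 - 1*(-6))) - 102) = 77*((32 + (6 + 6)) - 102) = 77*((32 + 12) - 102) = 77*(44 - 102) = 77*(-58) = -4466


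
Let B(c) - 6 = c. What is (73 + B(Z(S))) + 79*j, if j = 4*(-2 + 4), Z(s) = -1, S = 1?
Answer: 710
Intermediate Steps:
B(c) = 6 + c
j = 8 (j = 4*2 = 8)
(73 + B(Z(S))) + 79*j = (73 + (6 - 1)) + 79*8 = (73 + 5) + 632 = 78 + 632 = 710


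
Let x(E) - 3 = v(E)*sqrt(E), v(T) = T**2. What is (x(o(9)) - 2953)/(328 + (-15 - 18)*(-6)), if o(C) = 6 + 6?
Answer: -1475/263 + 144*sqrt(3)/263 ≈ -4.6600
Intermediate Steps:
o(C) = 12
x(E) = 3 + E**(5/2) (x(E) = 3 + E**2*sqrt(E) = 3 + E**(5/2))
(x(o(9)) - 2953)/(328 + (-15 - 18)*(-6)) = ((3 + 12**(5/2)) - 2953)/(328 + (-15 - 18)*(-6)) = ((3 + 288*sqrt(3)) - 2953)/(328 - 33*(-6)) = (-2950 + 288*sqrt(3))/(328 + 198) = (-2950 + 288*sqrt(3))/526 = (-2950 + 288*sqrt(3))*(1/526) = -1475/263 + 144*sqrt(3)/263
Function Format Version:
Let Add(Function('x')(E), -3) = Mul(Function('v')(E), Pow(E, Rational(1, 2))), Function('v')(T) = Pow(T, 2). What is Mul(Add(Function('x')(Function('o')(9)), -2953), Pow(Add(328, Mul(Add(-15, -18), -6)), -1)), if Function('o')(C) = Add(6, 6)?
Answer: Add(Rational(-1475, 263), Mul(Rational(144, 263), Pow(3, Rational(1, 2)))) ≈ -4.6600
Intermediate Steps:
Function('o')(C) = 12
Function('x')(E) = Add(3, Pow(E, Rational(5, 2))) (Function('x')(E) = Add(3, Mul(Pow(E, 2), Pow(E, Rational(1, 2)))) = Add(3, Pow(E, Rational(5, 2))))
Mul(Add(Function('x')(Function('o')(9)), -2953), Pow(Add(328, Mul(Add(-15, -18), -6)), -1)) = Mul(Add(Add(3, Pow(12, Rational(5, 2))), -2953), Pow(Add(328, Mul(Add(-15, -18), -6)), -1)) = Mul(Add(Add(3, Mul(288, Pow(3, Rational(1, 2)))), -2953), Pow(Add(328, Mul(-33, -6)), -1)) = Mul(Add(-2950, Mul(288, Pow(3, Rational(1, 2)))), Pow(Add(328, 198), -1)) = Mul(Add(-2950, Mul(288, Pow(3, Rational(1, 2)))), Pow(526, -1)) = Mul(Add(-2950, Mul(288, Pow(3, Rational(1, 2)))), Rational(1, 526)) = Add(Rational(-1475, 263), Mul(Rational(144, 263), Pow(3, Rational(1, 2))))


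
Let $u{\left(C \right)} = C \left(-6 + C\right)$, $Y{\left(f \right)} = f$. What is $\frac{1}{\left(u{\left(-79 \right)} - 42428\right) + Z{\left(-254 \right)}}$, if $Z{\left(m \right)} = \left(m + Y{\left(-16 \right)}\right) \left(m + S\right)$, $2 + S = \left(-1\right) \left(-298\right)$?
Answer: $- \frac{1}{47053} \approx -2.1253 \cdot 10^{-5}$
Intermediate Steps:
$S = 296$ ($S = -2 - -298 = -2 + 298 = 296$)
$Z{\left(m \right)} = \left(-16 + m\right) \left(296 + m\right)$ ($Z{\left(m \right)} = \left(m - 16\right) \left(m + 296\right) = \left(-16 + m\right) \left(296 + m\right)$)
$\frac{1}{\left(u{\left(-79 \right)} - 42428\right) + Z{\left(-254 \right)}} = \frac{1}{\left(- 79 \left(-6 - 79\right) - 42428\right) + \left(-4736 + \left(-254\right)^{2} + 280 \left(-254\right)\right)} = \frac{1}{\left(\left(-79\right) \left(-85\right) - 42428\right) - 11340} = \frac{1}{\left(6715 - 42428\right) - 11340} = \frac{1}{-35713 - 11340} = \frac{1}{-47053} = - \frac{1}{47053}$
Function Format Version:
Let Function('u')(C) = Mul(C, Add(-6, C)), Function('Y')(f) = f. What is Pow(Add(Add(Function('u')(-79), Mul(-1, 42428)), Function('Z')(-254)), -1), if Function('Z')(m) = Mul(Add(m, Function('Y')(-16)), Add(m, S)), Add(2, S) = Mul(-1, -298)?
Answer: Rational(-1, 47053) ≈ -2.1253e-5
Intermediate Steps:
S = 296 (S = Add(-2, Mul(-1, -298)) = Add(-2, 298) = 296)
Function('Z')(m) = Mul(Add(-16, m), Add(296, m)) (Function('Z')(m) = Mul(Add(m, -16), Add(m, 296)) = Mul(Add(-16, m), Add(296, m)))
Pow(Add(Add(Function('u')(-79), Mul(-1, 42428)), Function('Z')(-254)), -1) = Pow(Add(Add(Mul(-79, Add(-6, -79)), Mul(-1, 42428)), Add(-4736, Pow(-254, 2), Mul(280, -254))), -1) = Pow(Add(Add(Mul(-79, -85), -42428), Add(-4736, 64516, -71120)), -1) = Pow(Add(Add(6715, -42428), -11340), -1) = Pow(Add(-35713, -11340), -1) = Pow(-47053, -1) = Rational(-1, 47053)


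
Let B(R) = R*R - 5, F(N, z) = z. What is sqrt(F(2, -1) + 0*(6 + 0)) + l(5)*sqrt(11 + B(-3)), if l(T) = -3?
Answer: I - 3*sqrt(15) ≈ -11.619 + 1.0*I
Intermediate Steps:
B(R) = -5 + R**2 (B(R) = R**2 - 5 = -5 + R**2)
sqrt(F(2, -1) + 0*(6 + 0)) + l(5)*sqrt(11 + B(-3)) = sqrt(-1 + 0*(6 + 0)) - 3*sqrt(11 + (-5 + (-3)**2)) = sqrt(-1 + 0*6) - 3*sqrt(11 + (-5 + 9)) = sqrt(-1 + 0) - 3*sqrt(11 + 4) = sqrt(-1) - 3*sqrt(15) = I - 3*sqrt(15)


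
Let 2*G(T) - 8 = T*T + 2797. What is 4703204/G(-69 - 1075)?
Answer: 855128/119231 ≈ 7.1720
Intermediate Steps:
G(T) = 2805/2 + T**2/2 (G(T) = 4 + (T*T + 2797)/2 = 4 + (T**2 + 2797)/2 = 4 + (2797 + T**2)/2 = 4 + (2797/2 + T**2/2) = 2805/2 + T**2/2)
4703204/G(-69 - 1075) = 4703204/(2805/2 + (-69 - 1075)**2/2) = 4703204/(2805/2 + (1/2)*(-1144)**2) = 4703204/(2805/2 + (1/2)*1308736) = 4703204/(2805/2 + 654368) = 4703204/(1311541/2) = 4703204*(2/1311541) = 855128/119231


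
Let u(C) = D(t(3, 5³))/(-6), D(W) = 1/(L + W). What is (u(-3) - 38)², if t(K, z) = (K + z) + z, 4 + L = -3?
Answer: 3145975921/2178576 ≈ 1444.1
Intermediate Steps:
L = -7 (L = -4 - 3 = -7)
t(K, z) = K + 2*z
D(W) = 1/(-7 + W)
u(C) = -1/1476 (u(C) = 1/((-7 + (3 + 2*5³))*(-6)) = -⅙/(-7 + (3 + 2*125)) = -⅙/(-7 + (3 + 250)) = -⅙/(-7 + 253) = -⅙/246 = (1/246)*(-⅙) = -1/1476)
(u(-3) - 38)² = (-1/1476 - 38)² = (-56089/1476)² = 3145975921/2178576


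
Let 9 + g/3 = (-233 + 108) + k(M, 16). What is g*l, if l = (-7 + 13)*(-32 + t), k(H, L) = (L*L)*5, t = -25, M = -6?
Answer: -1175796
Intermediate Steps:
k(H, L) = 5*L**2 (k(H, L) = L**2*5 = 5*L**2)
g = 3438 (g = -27 + 3*((-233 + 108) + 5*16**2) = -27 + 3*(-125 + 5*256) = -27 + 3*(-125 + 1280) = -27 + 3*1155 = -27 + 3465 = 3438)
l = -342 (l = (-7 + 13)*(-32 - 25) = 6*(-57) = -342)
g*l = 3438*(-342) = -1175796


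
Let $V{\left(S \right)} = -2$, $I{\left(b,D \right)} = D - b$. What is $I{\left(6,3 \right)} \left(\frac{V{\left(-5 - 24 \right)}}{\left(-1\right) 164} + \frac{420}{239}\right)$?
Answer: $- \frac{104037}{19598} \approx -5.3085$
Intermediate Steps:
$I{\left(6,3 \right)} \left(\frac{V{\left(-5 - 24 \right)}}{\left(-1\right) 164} + \frac{420}{239}\right) = \left(3 - 6\right) \left(- \frac{2}{\left(-1\right) 164} + \frac{420}{239}\right) = \left(3 - 6\right) \left(- \frac{2}{-164} + 420 \cdot \frac{1}{239}\right) = - 3 \left(\left(-2\right) \left(- \frac{1}{164}\right) + \frac{420}{239}\right) = - 3 \left(\frac{1}{82} + \frac{420}{239}\right) = \left(-3\right) \frac{34679}{19598} = - \frac{104037}{19598}$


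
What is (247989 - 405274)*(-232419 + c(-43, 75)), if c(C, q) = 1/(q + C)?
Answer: 1169792559995/32 ≈ 3.6556e+10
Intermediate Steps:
c(C, q) = 1/(C + q)
(247989 - 405274)*(-232419 + c(-43, 75)) = (247989 - 405274)*(-232419 + 1/(-43 + 75)) = -157285*(-232419 + 1/32) = -157285*(-7437407/32) = 1169792559995/32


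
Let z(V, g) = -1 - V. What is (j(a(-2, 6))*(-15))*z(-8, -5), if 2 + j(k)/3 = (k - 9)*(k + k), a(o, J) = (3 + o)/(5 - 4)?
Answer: 5670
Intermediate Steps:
a(o, J) = 3 + o (a(o, J) = (3 + o)/1 = (3 + o)*1 = 3 + o)
j(k) = -6 + 6*k*(-9 + k) (j(k) = -6 + 3*((k - 9)*(k + k)) = -6 + 3*((-9 + k)*(2*k)) = -6 + 3*(2*k*(-9 + k)) = -6 + 6*k*(-9 + k))
(j(a(-2, 6))*(-15))*z(-8, -5) = ((-6 - 54*(3 - 2) + 6*(3 - 2)²)*(-15))*(-1 - 1*(-8)) = ((-6 - 54*1 + 6*1²)*(-15))*(-1 + 8) = ((-6 - 54 + 6*1)*(-15))*7 = ((-6 - 54 + 6)*(-15))*7 = -54*(-15)*7 = 810*7 = 5670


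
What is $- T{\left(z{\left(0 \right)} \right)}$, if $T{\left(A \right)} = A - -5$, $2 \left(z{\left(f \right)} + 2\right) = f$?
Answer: $-3$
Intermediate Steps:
$z{\left(f \right)} = -2 + \frac{f}{2}$
$T{\left(A \right)} = 5 + A$ ($T{\left(A \right)} = A + 5 = 5 + A$)
$- T{\left(z{\left(0 \right)} \right)} = - (5 + \left(-2 + \frac{1}{2} \cdot 0\right)) = - (5 + \left(-2 + 0\right)) = - (5 - 2) = \left(-1\right) 3 = -3$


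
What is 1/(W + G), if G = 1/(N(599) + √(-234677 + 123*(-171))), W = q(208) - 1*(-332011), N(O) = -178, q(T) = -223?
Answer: 95353880294/31637273175927409 + I*√255710/31637273175927409 ≈ 3.014e-6 + 1.5984e-14*I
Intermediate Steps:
W = 331788 (W = -223 - 1*(-332011) = -223 + 332011 = 331788)
G = 1/(-178 + I*√255710) (G = 1/(-178 + √(-234677 + 123*(-171))) = 1/(-178 + √(-234677 - 21033)) = 1/(-178 + √(-255710)) = 1/(-178 + I*√255710) ≈ -0.00061936 - 0.0017595*I)
1/(W + G) = 1/(331788 + (-89/143697 - I*√255710/287394)) = 1/(47676940147/143697 - I*√255710/287394)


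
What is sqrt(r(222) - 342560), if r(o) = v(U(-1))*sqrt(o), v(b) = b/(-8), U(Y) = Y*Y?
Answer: sqrt(-5480960 - 2*sqrt(222))/4 ≈ 585.29*I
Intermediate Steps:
U(Y) = Y**2
v(b) = -b/8 (v(b) = b*(-1/8) = -b/8)
r(o) = -sqrt(o)/8 (r(o) = (-1/8*(-1)**2)*sqrt(o) = (-1/8*1)*sqrt(o) = -sqrt(o)/8)
sqrt(r(222) - 342560) = sqrt(-sqrt(222)/8 - 342560) = sqrt(-342560 - sqrt(222)/8)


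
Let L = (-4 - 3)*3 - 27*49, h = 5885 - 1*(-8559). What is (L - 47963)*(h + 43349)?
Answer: -2849599451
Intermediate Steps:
h = 14444 (h = 5885 + 8559 = 14444)
L = -1344 (L = -7*3 - 1323 = -21 - 1323 = -1344)
(L - 47963)*(h + 43349) = (-1344 - 47963)*(14444 + 43349) = -49307*57793 = -2849599451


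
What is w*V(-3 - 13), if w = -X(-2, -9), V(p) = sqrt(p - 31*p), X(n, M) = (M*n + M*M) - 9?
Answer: -360*sqrt(30) ≈ -1971.8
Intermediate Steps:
X(n, M) = -9 + M**2 + M*n (X(n, M) = (M*n + M**2) - 9 = (M**2 + M*n) - 9 = -9 + M**2 + M*n)
V(p) = sqrt(30)*sqrt(-p) (V(p) = sqrt(-30*p) = sqrt(30)*sqrt(-p))
w = -90 (w = -(-9 + (-9)**2 - 9*(-2)) = -(-9 + 81 + 18) = -1*90 = -90)
w*V(-3 - 13) = -90*sqrt(30)*sqrt(-(-3 - 13)) = -90*sqrt(30)*sqrt(-1*(-16)) = -90*sqrt(30)*sqrt(16) = -90*sqrt(30)*4 = -360*sqrt(30)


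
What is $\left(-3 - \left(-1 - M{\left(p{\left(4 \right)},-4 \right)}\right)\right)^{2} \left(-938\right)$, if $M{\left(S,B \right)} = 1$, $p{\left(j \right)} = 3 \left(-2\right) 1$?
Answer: $-938$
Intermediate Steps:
$p{\left(j \right)} = -6$ ($p{\left(j \right)} = \left(-6\right) 1 = -6$)
$\left(-3 - \left(-1 - M{\left(p{\left(4 \right)},-4 \right)}\right)\right)^{2} \left(-938\right) = \left(-3 + \left(\left(1 + 5\right) - 4\right)\right)^{2} \left(-938\right) = \left(-3 + \left(6 - 4\right)\right)^{2} \left(-938\right) = \left(-3 + 2\right)^{2} \left(-938\right) = \left(-1\right)^{2} \left(-938\right) = 1 \left(-938\right) = -938$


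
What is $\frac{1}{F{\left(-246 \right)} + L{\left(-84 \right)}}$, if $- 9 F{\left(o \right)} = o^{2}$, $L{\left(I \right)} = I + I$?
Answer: $- \frac{1}{6892} \approx -0.0001451$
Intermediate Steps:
$L{\left(I \right)} = 2 I$
$F{\left(o \right)} = - \frac{o^{2}}{9}$
$\frac{1}{F{\left(-246 \right)} + L{\left(-84 \right)}} = \frac{1}{- \frac{\left(-246\right)^{2}}{9} + 2 \left(-84\right)} = \frac{1}{\left(- \frac{1}{9}\right) 60516 - 168} = \frac{1}{-6724 - 168} = \frac{1}{-6892} = - \frac{1}{6892}$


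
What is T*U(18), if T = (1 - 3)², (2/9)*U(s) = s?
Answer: 324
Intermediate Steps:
U(s) = 9*s/2
T = 4 (T = (-2)² = 4)
T*U(18) = 4*((9/2)*18) = 4*81 = 324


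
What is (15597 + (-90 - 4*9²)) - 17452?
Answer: -2269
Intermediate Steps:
(15597 + (-90 - 4*9²)) - 17452 = (15597 + (-90 - 4*81)) - 17452 = (15597 + (-90 - 324)) - 17452 = (15597 - 414) - 17452 = 15183 - 17452 = -2269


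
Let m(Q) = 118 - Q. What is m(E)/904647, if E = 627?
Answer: -509/904647 ≈ -0.00056265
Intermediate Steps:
m(E)/904647 = (118 - 1*627)/904647 = (118 - 627)*(1/904647) = -509*1/904647 = -509/904647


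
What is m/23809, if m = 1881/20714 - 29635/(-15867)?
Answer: 643705217/7825281125742 ≈ 8.2260e-5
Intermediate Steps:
m = 643705217/328669038 (m = 1881*(1/20714) - 29635*(-1/15867) = 1881/20714 + 29635/15867 = 643705217/328669038 ≈ 1.9585)
m/23809 = (643705217/328669038)/23809 = (643705217/328669038)*(1/23809) = 643705217/7825281125742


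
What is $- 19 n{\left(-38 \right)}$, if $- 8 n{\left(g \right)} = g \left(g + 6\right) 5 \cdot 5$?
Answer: $72200$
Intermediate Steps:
$n{\left(g \right)} = - \frac{25 g \left(6 + g\right)}{8}$ ($n{\left(g \right)} = - \frac{g \left(g + 6\right) 5 \cdot 5}{8} = - \frac{g \left(6 + g\right) 5 \cdot 5}{8} = - \frac{5 g \left(6 + g\right) 5}{8} = - \frac{25 g \left(6 + g\right)}{8}$)
$- 19 n{\left(-38 \right)} = - 19 \left(\left(- \frac{25}{8}\right) \left(-38\right) \left(6 - 38\right)\right) = - 19 \left(\left(- \frac{25}{8}\right) \left(-38\right) \left(-32\right)\right) = \left(-19\right) \left(-3800\right) = 72200$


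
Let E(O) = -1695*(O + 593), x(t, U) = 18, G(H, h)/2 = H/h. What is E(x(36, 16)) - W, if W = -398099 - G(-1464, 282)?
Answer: -29965150/47 ≈ -6.3756e+5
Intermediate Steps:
G(H, h) = 2*H/h (G(H, h) = 2*(H/h) = 2*H/h)
W = -18710165/47 (W = -398099 - 2*(-1464)/282 = -398099 - 1*(-488/47) = -398099 + 488/47 = -18710165/47 ≈ -3.9809e+5)
E(O) = -1005135 - 1695*O (E(O) = -1695*(593 + O) = -1005135 - 1695*O)
E(x(36, 16)) - W = (-1005135 - 1695*18) - 1*(-18710165/47) = (-1005135 - 30510) + 18710165/47 = -1035645 + 18710165/47 = -29965150/47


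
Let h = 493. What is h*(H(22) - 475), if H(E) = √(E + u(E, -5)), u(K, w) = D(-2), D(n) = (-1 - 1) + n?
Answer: -234175 + 1479*√2 ≈ -2.3208e+5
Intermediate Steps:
D(n) = -2 + n
u(K, w) = -4 (u(K, w) = -2 - 2 = -4)
H(E) = √(-4 + E) (H(E) = √(E - 4) = √(-4 + E))
h*(H(22) - 475) = 493*(√(-4 + 22) - 475) = 493*(√18 - 475) = 493*(3*√2 - 475) = 493*(-475 + 3*√2) = -234175 + 1479*√2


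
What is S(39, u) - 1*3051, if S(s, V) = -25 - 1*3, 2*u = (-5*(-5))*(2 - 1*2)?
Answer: -3079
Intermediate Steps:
u = 0 (u = ((-5*(-5))*(2 - 1*2))/2 = (25*(2 - 2))/2 = (25*0)/2 = (½)*0 = 0)
S(s, V) = -28 (S(s, V) = -25 - 3 = -28)
S(39, u) - 1*3051 = -28 - 1*3051 = -28 - 3051 = -3079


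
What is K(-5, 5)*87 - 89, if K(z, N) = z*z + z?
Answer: 1651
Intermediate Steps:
K(z, N) = z + z² (K(z, N) = z² + z = z + z²)
K(-5, 5)*87 - 89 = -5*(1 - 5)*87 - 89 = -5*(-4)*87 - 89 = 20*87 - 89 = 1740 - 89 = 1651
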